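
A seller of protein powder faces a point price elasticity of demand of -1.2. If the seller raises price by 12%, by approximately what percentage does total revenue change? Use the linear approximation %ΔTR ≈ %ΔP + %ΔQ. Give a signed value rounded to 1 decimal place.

-2.4%

%ΔQ ≈ Ed × %ΔP = (-1.2) × (+12%) = -14.4000%
%ΔTR ≈ %ΔP + %ΔQ = (+12%) + (-14.4000%) = -2.4000%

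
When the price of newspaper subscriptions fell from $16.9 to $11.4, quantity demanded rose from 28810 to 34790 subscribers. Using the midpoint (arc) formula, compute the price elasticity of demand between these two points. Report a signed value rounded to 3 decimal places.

%ΔQ = (34790 − 28810) / [(28810 + 34790)/2] = 5980/31800 = 0.188050…
%ΔP = (11.4 − 16.9) / [(16.9 + 11.4)/2] = -5.5/14.15 = -0.388692…
Arc Ed = %ΔQ / %ΔP = (5980/31800) / (-5.5/14.15) = -0.48380…

-0.484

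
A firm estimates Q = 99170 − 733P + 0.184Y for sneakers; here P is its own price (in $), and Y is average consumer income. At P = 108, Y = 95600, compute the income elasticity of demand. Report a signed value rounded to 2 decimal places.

0.47

At the given values, Q = 99170 − 733(108) + 0.184(95600) = 37596.4.
∂Q/∂Y = 0.184.
E = (0.184) × (95600/37596.4) = 0.4678…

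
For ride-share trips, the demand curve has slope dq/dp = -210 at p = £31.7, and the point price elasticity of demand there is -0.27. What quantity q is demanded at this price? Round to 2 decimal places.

Ed = (dq/dp)·(p/q) ⇒ q = (dq/dp)·p/Ed = (-210)·31.7/(-0.27) = 24655.5555…

24655.56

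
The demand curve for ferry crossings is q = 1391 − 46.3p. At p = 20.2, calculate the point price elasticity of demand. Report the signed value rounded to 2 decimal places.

dq/dp = −46.3. At p = 20.2, q = 1391 − 46.3(20.2) = 455.74.
Ed = (dq/dp)·(p/q) = −46.3 × (20.2/455.74) = -2.0521…

-2.05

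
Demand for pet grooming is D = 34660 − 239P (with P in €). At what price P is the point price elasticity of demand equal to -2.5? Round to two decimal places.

Ed = −239P/(34660 − 239P). Set this equal to -2.5:
239P = 2.5·(34660 − 239P) ⇒ 239P(1 + 2.5) = 2.5·34660
P = 2.5·34660 / (239·3.5) = 103.5863…

103.59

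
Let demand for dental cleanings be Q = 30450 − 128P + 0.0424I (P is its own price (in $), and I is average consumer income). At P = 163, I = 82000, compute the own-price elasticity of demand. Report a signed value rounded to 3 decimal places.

At the given values, Q = 30450 − 128(163) + 0.0424(82000) = 13062.8.
∂Q/∂P = −128.
E = (-128) × (163/13062.8) = -1.59720…

-1.597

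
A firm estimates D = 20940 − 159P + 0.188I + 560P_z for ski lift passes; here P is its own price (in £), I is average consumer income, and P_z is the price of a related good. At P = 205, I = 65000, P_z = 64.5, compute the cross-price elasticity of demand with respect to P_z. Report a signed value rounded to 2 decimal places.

At the given values, D = 20940 − 159(205) + 0.188(65000) + 560(64.5) = 36685.
∂D/∂P_z = 560.
E = (560) × (64.5/36685) = 0.9845…

0.98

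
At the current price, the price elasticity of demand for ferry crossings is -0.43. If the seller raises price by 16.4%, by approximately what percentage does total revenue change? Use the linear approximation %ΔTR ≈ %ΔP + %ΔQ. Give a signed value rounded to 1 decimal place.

+9.3%

%ΔQ ≈ Ed × %ΔP = (-0.43) × (+16.4%) = -7.0520%
%ΔTR ≈ %ΔP + %ΔQ = (+16.4%) + (-7.0520%) = +9.3480%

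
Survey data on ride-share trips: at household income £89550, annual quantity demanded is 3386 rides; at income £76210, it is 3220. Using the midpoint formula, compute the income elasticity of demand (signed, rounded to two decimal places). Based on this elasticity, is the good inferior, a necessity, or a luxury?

0.31; necessity

%ΔQ = (3220 − 3386)/[( 3386 + 3220)/2] = -166/3303 = -0.050257…
%ΔIncome = (76210 − 89550)/[( 89550 + 76210)/2] = -13340/82880 = -0.160955…
E_income = (-166/3303) / (-13340/82880) = 0.3122…
0 < E_income < 1 ⇒ normal good, necessity.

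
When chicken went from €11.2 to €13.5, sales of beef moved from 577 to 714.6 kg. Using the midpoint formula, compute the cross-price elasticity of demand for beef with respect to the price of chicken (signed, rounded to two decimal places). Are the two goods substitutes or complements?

%ΔQ_{beef} = (714.6 − 577)/avg = 137.6/645.8 = 0.213069…
%ΔP_{chicken} = (13.5 − 11.2)/avg = 2.3/12.35 = 0.186234…
E_cross = (137.6/645.8) / (2.3/12.35) = 1.1440…
E_cross > 0 ⇒ the goods are substitutes.

1.14; substitutes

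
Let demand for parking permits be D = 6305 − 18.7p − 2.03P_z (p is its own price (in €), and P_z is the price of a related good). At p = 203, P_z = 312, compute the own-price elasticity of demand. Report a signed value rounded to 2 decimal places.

At the given values, D = 6305 − 18.7(203) − 2.03(312) = 1875.54.
∂D/∂p = −18.7.
E = (-18.7) × (203/1875.54) = -2.0240…

-2.02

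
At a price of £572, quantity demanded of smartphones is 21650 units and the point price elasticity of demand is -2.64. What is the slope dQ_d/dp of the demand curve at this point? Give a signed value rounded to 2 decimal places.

Ed = (dQ_d/dp)·(p/Q_d) ⇒ dQ_d/dp = Ed·Q_d/p = (-2.64)·21650/572 = -99.9230…

-99.92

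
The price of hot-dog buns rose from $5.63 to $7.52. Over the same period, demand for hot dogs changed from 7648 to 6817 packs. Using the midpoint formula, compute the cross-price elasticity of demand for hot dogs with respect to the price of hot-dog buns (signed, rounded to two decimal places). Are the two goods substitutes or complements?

-0.40; complements

%ΔQ_{hot dogs} = (6817 − 7648)/avg = -831/7232.5 = -0.114898…
%ΔP_{hot-dog buns} = (7.52 − 5.63)/avg = 1.89/6.575 = 0.287452…
E_cross = (-831/7232.5) / (1.89/6.575) = -0.3997…
E_cross < 0 ⇒ the goods are complements.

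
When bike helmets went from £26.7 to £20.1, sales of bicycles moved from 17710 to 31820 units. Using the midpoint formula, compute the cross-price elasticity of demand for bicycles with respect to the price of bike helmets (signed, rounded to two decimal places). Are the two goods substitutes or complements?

%ΔQ_{bicycles} = (31820 − 17710)/avg = 14110/24765 = 0.569755…
%ΔP_{bike helmets} = (20.1 − 26.7)/avg = -6.6/23.4 = -0.282051…
E_cross = (14110/24765) / (-6.6/23.4) = -2.0200…
E_cross < 0 ⇒ the goods are complements.

-2.02; complements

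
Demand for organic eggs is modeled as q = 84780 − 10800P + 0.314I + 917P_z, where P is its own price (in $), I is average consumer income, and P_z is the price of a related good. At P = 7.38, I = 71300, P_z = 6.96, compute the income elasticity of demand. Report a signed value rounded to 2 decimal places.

At the given values, q = 84780 − 10800(7.38) + 0.314(71300) + 917(6.96) = 33846.52.
∂q/∂I = 0.314.
E = (0.314) × (71300/33846.52) = 0.6614…

0.66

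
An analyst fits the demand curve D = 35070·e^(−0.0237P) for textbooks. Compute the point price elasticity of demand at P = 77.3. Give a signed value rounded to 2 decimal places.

dD/dP = −0.0237·D = -133.061. At P = 77.3, D = 5614.41.
Ed = (dD/dP)·(P/D) = (-133.061) × (77.3/5614.41) = -1.8320…

-1.83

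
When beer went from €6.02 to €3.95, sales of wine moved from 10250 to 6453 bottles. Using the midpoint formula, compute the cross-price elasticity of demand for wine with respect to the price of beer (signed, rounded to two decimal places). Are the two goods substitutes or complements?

%ΔQ_{wine} = (6453 − 10250)/avg = -3797/8351.5 = -0.454648…
%ΔP_{beer} = (3.95 − 6.02)/avg = -2.07/4.985 = -0.415245…
E_cross = (-3797/8351.5) / (-2.07/4.985) = 1.0948…
E_cross > 0 ⇒ the goods are substitutes.

1.09; substitutes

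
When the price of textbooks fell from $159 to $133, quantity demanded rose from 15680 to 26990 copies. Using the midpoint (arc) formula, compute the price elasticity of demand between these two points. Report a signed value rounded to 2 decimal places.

%ΔQ = (26990 − 15680) / [(15680 + 26990)/2] = 11310/21335 = 0.530114…
%ΔP = (133 − 159) / [(159 + 133)/2] = -26/146 = -0.178082…
Arc Ed = %ΔQ / %ΔP = (11310/21335) / (-26/146) = -2.9767…

-2.98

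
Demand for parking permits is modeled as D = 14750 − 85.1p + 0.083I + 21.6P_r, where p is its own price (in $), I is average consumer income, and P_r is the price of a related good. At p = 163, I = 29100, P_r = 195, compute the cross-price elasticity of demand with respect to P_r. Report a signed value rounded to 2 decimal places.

0.56

At the given values, D = 14750 − 85.1(163) + 0.083(29100) + 21.6(195) = 7506.
∂D/∂P_r = 21.6.
E = (21.6) × (195/7506) = 0.5611…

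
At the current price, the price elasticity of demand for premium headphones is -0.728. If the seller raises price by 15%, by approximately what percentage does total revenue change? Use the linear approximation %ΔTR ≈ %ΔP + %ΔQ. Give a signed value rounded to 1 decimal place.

+4.1%

%ΔQ ≈ Ed × %ΔP = (-0.728) × (+15%) = -10.9200%
%ΔTR ≈ %ΔP + %ΔQ = (+15%) + (-10.9200%) = +4.0800%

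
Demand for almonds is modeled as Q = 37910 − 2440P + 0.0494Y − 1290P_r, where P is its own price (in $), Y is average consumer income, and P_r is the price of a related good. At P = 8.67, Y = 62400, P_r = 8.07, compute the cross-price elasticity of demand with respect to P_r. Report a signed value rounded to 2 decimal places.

At the given values, Q = 37910 − 2440(8.67) + 0.0494(62400) − 1290(8.07) = 9427.46.
∂Q/∂P_r = -1290.
E = (-1290) × (8.07/9427.46) = -1.1042…

-1.10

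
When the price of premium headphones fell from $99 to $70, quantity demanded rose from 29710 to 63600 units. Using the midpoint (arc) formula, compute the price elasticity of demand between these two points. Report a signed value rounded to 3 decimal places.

-2.117

%ΔQ = (63600 − 29710) / [(29710 + 63600)/2] = 33890/46655 = 0.726395…
%ΔP = (70 − 99) / [(99 + 70)/2] = -29/84.5 = -0.343195…
Arc Ed = %ΔQ / %ΔP = (33890/46655) / (-29/84.5) = -2.11656…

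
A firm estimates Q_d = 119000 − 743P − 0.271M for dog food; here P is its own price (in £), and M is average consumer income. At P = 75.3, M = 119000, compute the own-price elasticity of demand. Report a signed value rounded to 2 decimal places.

At the given values, Q_d = 119000 − 743(75.3) − 0.271(119000) = 30803.1.
∂Q_d/∂P = −743.
E = (-743) × (75.3/30803.1) = -1.8163…

-1.82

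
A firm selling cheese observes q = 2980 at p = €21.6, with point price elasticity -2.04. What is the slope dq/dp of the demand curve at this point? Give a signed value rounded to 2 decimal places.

Ed = (dq/dp)·(p/q) ⇒ dq/dp = Ed·q/p = (-2.04)·2980/21.6 = -281.4444…

-281.44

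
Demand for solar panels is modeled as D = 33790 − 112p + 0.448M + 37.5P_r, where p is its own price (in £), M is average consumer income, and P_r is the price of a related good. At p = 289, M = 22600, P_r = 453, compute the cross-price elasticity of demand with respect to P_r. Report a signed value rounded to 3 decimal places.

0.595

At the given values, D = 33790 − 112(289) + 0.448(22600) + 37.5(453) = 28534.3.
∂D/∂P_r = 37.5.
E = (37.5) × (453/28534.3) = 0.59533…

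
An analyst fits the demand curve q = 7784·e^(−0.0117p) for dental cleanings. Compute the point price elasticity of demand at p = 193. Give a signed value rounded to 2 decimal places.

dq/dp = −0.0117·q = -9.52156. At p = 193, q = 813.809.
Ed = (dq/dp)·(p/q) = (-9.52156) × (193/813.809) = -2.2581

-2.26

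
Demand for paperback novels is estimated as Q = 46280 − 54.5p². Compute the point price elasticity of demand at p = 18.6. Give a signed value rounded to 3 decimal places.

-1.375

dQ/dp = −2·54.5·p = -2027.4. At p = 18.6, Q = 27425.18.
Ed = (dQ/dp)·(p/Q) = (-2027.4) × (18.6/27425.18) = -1.37500…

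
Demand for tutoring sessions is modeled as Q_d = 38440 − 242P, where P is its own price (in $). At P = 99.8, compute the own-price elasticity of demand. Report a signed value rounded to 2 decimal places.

At the given values, Q_d = 38440 − 242(99.8) = 14288.4.
∂Q_d/∂P = −242.
E = (-242) × (99.8/14288.4) = -1.6902…

-1.69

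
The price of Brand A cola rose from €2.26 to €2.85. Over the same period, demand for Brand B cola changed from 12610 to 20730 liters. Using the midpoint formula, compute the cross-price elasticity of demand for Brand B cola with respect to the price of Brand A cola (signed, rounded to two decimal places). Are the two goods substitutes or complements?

2.11; substitutes

%ΔQ_{Brand B cola} = (20730 − 12610)/avg = 8120/16670 = 0.487102…
%ΔP_{Brand A cola} = (2.85 − 2.26)/avg = 0.59/2.555 = 0.230919…
E_cross = (8120/16670) / (0.59/2.555) = 2.1094…
E_cross > 0 ⇒ the goods are substitutes.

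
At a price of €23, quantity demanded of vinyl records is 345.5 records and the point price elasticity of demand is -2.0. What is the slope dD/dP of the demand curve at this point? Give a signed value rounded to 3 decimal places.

Ed = (dD/dP)·(P/D) ⇒ dD/dP = Ed·D/P = (-2.0)·345.5/23 = -30.04347…

-30.043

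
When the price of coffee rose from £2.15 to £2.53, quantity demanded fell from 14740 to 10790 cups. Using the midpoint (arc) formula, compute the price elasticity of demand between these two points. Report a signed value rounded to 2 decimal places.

-1.91

%ΔQ = (10790 − 14740) / [(14740 + 10790)/2] = -3950/12765 = -0.309439…
%ΔP = (2.53 − 2.15) / [(2.15 + 2.53)/2] = 0.38/2.34 = 0.162393…
Arc Ed = %ΔQ / %ΔP = (-3950/12765) / (0.38/2.34) = -1.9054…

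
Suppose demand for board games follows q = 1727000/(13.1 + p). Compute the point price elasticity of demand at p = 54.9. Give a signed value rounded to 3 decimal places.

dq/dp = −1727000/(13.1 + p)² = -373.486. At p = 54.9, q = 25397.1.
Ed = (dq/dp)·(p/q) = (-373.486) × (54.9/25397.1) = -0.80735…

-0.807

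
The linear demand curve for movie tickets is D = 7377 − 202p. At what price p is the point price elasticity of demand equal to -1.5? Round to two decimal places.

21.91

Ed = −202p/(7377 − 202p). Set this equal to -1.5:
202p = 1.5·(7377 − 202p) ⇒ 202p(1 + 1.5) = 1.5·7377
p = 1.5·7377 / (202·2.5) = 21.9118…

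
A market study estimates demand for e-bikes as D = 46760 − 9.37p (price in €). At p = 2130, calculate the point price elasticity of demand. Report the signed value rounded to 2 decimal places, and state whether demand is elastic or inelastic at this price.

dD/dp = −9.37. At p = 2130, D = 46760 − 9.37(2130) = 26801.9.
Ed = (dD/dp)·(p/D) = −9.37 × (2130/26801.9) = -0.7446…
|Ed| = 0.74 < 1, so demand is inelastic.

-0.74; inelastic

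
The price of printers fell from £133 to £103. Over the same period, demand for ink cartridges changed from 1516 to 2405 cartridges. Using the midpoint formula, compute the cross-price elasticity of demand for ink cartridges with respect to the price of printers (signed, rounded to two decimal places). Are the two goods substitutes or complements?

-1.78; complements

%ΔQ_{ink cartridges} = (2405 − 1516)/avg = 889/1960.5 = 0.453455…
%ΔP_{printers} = (103 − 133)/avg = -30/118 = -0.254237…
E_cross = (889/1960.5) / (-30/118) = -1.7835…
E_cross < 0 ⇒ the goods are complements.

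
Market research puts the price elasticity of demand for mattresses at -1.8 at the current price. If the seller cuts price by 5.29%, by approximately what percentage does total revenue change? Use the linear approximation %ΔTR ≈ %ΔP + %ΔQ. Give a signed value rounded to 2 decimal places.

%ΔQ ≈ Ed × %ΔP = (-1.8) × (-5.29%) = +9.5220%
%ΔTR ≈ %ΔP + %ΔQ = (-5.29%) + (+9.5220%) = +4.2320%

+4.23%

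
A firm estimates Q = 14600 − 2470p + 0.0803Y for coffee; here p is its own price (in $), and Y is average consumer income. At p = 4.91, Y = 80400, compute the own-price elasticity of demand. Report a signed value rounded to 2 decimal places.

At the given values, Q = 14600 − 2470(4.91) + 0.0803(80400) = 8928.42.
∂Q/∂p = −2470.
E = (-2470) × (4.91/8928.42) = -1.3583…

-1.36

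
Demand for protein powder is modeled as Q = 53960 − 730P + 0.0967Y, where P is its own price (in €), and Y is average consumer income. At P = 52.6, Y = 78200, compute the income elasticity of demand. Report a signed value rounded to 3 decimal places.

At the given values, Q = 53960 − 730(52.6) + 0.0967(78200) = 23123.94.
∂Q/∂Y = 0.0967.
E = (0.0967) × (78200/23123.94) = 0.32701…

0.327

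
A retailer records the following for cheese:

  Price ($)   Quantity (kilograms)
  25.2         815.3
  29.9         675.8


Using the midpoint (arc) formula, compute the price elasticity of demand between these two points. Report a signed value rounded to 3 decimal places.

%ΔQ = (675.8 − 815.3) / [(815.3 + 675.8)/2] = -139.5/745.55 = -0.187110…
%ΔP = (29.9 − 25.2) / [(25.2 + 29.9)/2] = 4.7/27.55 = 0.170598…
Arc Ed = %ΔQ / %ΔP = (-139.5/745.55) / (4.7/27.55) = -1.09678…

-1.097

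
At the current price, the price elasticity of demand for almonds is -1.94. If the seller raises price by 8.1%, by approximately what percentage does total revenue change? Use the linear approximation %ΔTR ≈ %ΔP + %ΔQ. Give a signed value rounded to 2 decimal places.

-7.61%

%ΔQ ≈ Ed × %ΔP = (-1.94) × (+8.1%) = -15.7140%
%ΔTR ≈ %ΔP + %ΔQ = (+8.1%) + (-15.7140%) = -7.6140%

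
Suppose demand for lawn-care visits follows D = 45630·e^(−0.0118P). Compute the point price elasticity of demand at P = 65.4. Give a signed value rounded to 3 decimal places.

dD/dP = −0.0118·D = -248.874. At P = 65.4, D = 21091.
Ed = (dD/dP)·(P/D) = (-248.874) × (65.4/21091) = -0.77172

-0.772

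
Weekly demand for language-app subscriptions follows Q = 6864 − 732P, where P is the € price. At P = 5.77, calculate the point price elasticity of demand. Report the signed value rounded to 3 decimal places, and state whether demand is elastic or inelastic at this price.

-1.600; elastic

dQ/dP = −732. At P = 5.77, Q = 6864 − 732(5.77) = 2640.36.
Ed = (dQ/dP)·(P/Q) = −732 × (5.77/2640.36) = -1.59964…
|Ed| = 1.600 > 1, so demand is elastic.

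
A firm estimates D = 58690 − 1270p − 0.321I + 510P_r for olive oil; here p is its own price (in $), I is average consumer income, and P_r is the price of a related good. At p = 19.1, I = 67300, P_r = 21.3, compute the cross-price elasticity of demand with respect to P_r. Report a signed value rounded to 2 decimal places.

0.46

At the given values, D = 58690 − 1270(19.1) − 0.321(67300) + 510(21.3) = 23692.7.
∂D/∂P_r = 510.
E = (510) × (21.3/23692.7) = 0.4584…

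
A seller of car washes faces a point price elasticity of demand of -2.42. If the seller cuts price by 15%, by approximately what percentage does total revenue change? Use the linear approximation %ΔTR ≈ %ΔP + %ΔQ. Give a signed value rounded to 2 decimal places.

%ΔQ ≈ Ed × %ΔP = (-2.42) × (-15%) = +36.3000%
%ΔTR ≈ %ΔP + %ΔQ = (-15%) + (+36.3000%) = +21.3000%

+21.30%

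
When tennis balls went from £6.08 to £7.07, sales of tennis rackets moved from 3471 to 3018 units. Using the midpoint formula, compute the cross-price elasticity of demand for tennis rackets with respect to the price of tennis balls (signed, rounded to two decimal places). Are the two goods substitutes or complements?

-0.93; complements

%ΔQ_{tennis rackets} = (3018 − 3471)/avg = -453/3244.5 = -0.139620…
%ΔP_{tennis balls} = (7.07 − 6.08)/avg = 0.99/6.575 = 0.150570…
E_cross = (-453/3244.5) / (0.99/6.575) = -0.9272…
E_cross < 0 ⇒ the goods are complements.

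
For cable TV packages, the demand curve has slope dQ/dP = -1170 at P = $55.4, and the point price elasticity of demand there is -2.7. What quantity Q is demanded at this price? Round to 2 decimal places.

Ed = (dQ/dP)·(P/Q) ⇒ Q = (dQ/dP)·P/Ed = (-1170)·55.4/(-2.7) = 24006.6666…

24006.67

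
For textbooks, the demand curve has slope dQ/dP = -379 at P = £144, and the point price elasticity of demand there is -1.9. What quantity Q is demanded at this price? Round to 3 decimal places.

28724.211

Ed = (dQ/dP)·(P/Q) ⇒ Q = (dQ/dP)·P/Ed = (-379)·144/(-1.9) = 28724.21052…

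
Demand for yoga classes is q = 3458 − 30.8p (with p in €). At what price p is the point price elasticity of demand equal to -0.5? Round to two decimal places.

37.42

Ed = −30.8p/(3458 − 30.8p). Set this equal to -0.5:
30.8p = 0.5·(3458 − 30.8p) ⇒ 30.8p(1 + 0.5) = 0.5·3458
p = 0.5·3458 / (30.8·1.5) = 37.4242…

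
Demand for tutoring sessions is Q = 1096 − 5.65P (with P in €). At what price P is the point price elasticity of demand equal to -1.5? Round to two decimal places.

116.39

Ed = −5.65P/(1096 − 5.65P). Set this equal to -1.5:
5.65P = 1.5·(1096 − 5.65P) ⇒ 5.65P(1 + 1.5) = 1.5·1096
P = 1.5·1096 / (5.65·2.5) = 116.3893…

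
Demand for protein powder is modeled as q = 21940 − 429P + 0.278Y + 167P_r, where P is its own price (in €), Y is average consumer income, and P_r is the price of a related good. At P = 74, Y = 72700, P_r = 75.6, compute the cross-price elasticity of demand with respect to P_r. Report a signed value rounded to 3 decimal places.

0.548

At the given values, q = 21940 − 429(74) + 0.278(72700) + 167(75.6) = 23029.8.
∂q/∂P_r = 167.
E = (167) × (75.6/23029.8) = 0.54821…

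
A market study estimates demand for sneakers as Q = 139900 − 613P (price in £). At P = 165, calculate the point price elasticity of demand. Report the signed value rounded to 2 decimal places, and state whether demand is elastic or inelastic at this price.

dQ/dP = −613. At P = 165, Q = 139900 − 613(165) = 38755.
Ed = (dQ/dP)·(P/Q) = −613 × (165/38755) = -2.6098…
|Ed| = 2.61 > 1, so demand is elastic.

-2.61; elastic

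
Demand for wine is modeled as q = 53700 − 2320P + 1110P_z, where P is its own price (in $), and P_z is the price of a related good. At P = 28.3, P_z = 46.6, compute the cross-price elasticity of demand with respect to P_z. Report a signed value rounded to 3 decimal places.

1.301

At the given values, q = 53700 − 2320(28.3) + 1110(46.6) = 39770.
∂q/∂P_z = 1110.
E = (1110) × (46.6/39770) = 1.30062…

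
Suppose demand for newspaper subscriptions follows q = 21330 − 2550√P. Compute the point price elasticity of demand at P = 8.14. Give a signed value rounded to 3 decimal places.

dq/dP = −2550/(2√P) = -446.887. At P = 8.14, q = 14054.7.
Ed = (dq/dP)·(P/q) = (-446.887) × (8.14/14054.7) = -0.25882…

-0.259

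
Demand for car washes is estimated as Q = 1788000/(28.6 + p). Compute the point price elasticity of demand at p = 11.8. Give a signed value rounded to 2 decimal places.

dQ/dp = −1788000/(28.6 + p)² = -1095.48. At p = 11.8, Q = 44257.4.
Ed = (dQ/dp)·(p/Q) = (-1095.48) × (11.8/44257.4) = -0.2920…

-0.29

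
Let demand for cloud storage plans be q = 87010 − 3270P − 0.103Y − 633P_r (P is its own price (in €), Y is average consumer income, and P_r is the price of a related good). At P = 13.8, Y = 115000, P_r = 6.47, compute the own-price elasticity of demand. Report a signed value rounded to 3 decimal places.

-1.739

At the given values, q = 87010 − 3270(13.8) − 0.103(115000) − 633(6.47) = 25943.49.
∂q/∂P = −3270.
E = (-3270) × (13.8/25943.49) = -1.73939…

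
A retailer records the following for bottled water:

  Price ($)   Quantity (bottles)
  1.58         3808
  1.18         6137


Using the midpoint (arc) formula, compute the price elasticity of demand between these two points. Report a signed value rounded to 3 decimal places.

%ΔQ = (6137 − 3808) / [(3808 + 6137)/2] = 2329/4972.5 = 0.468376…
%ΔP = (1.18 − 1.58) / [(1.58 + 1.18)/2] = -0.4/1.38 = -0.289855…
Arc Ed = %ΔQ / %ΔP = (2329/4972.5) / (-0.4/1.38) = -1.61589…

-1.616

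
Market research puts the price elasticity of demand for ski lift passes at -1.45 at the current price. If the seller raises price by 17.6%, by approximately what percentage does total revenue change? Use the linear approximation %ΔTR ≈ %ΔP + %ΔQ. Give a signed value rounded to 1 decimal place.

-7.9%

%ΔQ ≈ Ed × %ΔP = (-1.45) × (+17.6%) = -25.5200%
%ΔTR ≈ %ΔP + %ΔQ = (+17.6%) + (-25.5200%) = -7.9200%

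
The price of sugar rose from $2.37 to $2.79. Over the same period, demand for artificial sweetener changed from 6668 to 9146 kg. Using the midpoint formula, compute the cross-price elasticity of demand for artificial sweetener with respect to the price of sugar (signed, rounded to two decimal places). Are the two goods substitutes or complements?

%ΔQ_{artificial sweetener} = (9146 − 6668)/avg = 2478/7907 = 0.313393…
%ΔP_{sugar} = (2.79 − 2.37)/avg = 0.42/2.58 = 0.162790…
E_cross = (2478/7907) / (0.42/2.58) = 1.9251…
E_cross > 0 ⇒ the goods are substitutes.

1.93; substitutes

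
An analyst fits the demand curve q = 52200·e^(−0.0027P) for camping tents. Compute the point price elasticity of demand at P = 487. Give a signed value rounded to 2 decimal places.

dq/dP = −0.0027·q = -37.8426. At P = 487, q = 14015.8.
Ed = (dq/dP)·(P/q) = (-37.8426) × (487/14015.8) = -1.3149

-1.31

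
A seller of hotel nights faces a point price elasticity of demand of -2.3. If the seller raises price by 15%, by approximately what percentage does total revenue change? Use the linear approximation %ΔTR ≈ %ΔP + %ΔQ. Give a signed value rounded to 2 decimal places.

-19.50%

%ΔQ ≈ Ed × %ΔP = (-2.3) × (+15%) = -34.5000%
%ΔTR ≈ %ΔP + %ΔQ = (+15%) + (-34.5000%) = -19.5000%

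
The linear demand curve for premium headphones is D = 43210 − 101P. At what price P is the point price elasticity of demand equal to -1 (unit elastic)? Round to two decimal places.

213.91

Ed = −101P/(43210 − 101P). Set this equal to -1:
101P = 1·(43210 − 101P) ⇒ 101P(1 + 1) = 1·43210
P = 1·43210 / (101·2) = 213.9108…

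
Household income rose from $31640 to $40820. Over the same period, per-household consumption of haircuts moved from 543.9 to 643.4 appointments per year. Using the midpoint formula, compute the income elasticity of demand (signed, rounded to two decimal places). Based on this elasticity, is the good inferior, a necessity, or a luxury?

0.66; necessity

%ΔQ = (643.4 − 543.9)/[( 543.9 + 643.4)/2] = 99.5/593.65 = 0.167607…
%ΔIncome = (40820 − 31640)/[( 31640 + 40820)/2] = 9180/36230 = 0.253381…
E_income = (99.5/593.65) / (9180/36230) = 0.6614…
0 < E_income < 1 ⇒ normal good, necessity.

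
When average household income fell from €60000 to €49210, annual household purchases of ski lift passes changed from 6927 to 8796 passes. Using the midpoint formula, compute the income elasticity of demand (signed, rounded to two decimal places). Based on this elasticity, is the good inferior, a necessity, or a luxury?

%ΔQ = (8796 − 6927)/[( 6927 + 8796)/2] = 1869/7861.5 = 0.237740…
%ΔIncome = (49210 − 60000)/[( 60000 + 49210)/2] = -10790/54605 = -0.197600…
E_income = (1869/7861.5) / (-10790/54605) = -1.2031…
E_income < 0 ⇒ inferior good.

-1.20; inferior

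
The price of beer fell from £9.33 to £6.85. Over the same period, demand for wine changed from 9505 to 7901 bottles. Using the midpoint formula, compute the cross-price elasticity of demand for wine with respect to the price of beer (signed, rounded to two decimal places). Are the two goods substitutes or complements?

%ΔQ_{wine} = (7901 − 9505)/avg = -1604/8703 = -0.184304…
%ΔP_{beer} = (6.85 − 9.33)/avg = -2.48/8.09 = -0.306551…
E_cross = (-1604/8703) / (-2.48/8.09) = 0.6012…
E_cross > 0 ⇒ the goods are substitutes.

0.60; substitutes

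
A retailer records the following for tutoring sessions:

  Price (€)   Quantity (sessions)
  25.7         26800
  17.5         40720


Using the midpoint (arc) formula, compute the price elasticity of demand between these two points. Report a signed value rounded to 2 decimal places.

-1.09

%ΔQ = (40720 − 26800) / [(26800 + 40720)/2] = 13920/33760 = 0.412322…
%ΔP = (17.5 − 25.7) / [(25.7 + 17.5)/2] = -8.2/21.6 = -0.379629…
Arc Ed = %ΔQ / %ΔP = (13920/33760) / (-8.2/21.6) = -1.0861…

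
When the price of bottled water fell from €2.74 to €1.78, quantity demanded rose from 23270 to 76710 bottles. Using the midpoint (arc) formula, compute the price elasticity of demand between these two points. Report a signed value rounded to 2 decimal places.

%ΔQ = (76710 − 23270) / [(23270 + 76710)/2] = 53440/49990 = 1.069013…
%ΔP = (1.78 − 2.74) / [(2.74 + 1.78)/2] = -0.96/2.26 = -0.424778…
Arc Ed = %ΔQ / %ΔP = (53440/49990) / (-0.96/2.26) = -2.5166…

-2.52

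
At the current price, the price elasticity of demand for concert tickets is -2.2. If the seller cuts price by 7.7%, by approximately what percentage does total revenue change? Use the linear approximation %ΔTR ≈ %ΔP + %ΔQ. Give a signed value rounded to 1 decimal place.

+9.2%

%ΔQ ≈ Ed × %ΔP = (-2.2) × (-7.7%) = +16.9400%
%ΔTR ≈ %ΔP + %ΔQ = (-7.7%) + (+16.9400%) = +9.2400%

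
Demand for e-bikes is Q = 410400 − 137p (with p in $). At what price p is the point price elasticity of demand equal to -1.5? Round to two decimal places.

Ed = −137p/(410400 − 137p). Set this equal to -1.5:
137p = 1.5·(410400 − 137p) ⇒ 137p(1 + 1.5) = 1.5·410400
p = 1.5·410400 / (137·2.5) = 1797.3722…

1797.37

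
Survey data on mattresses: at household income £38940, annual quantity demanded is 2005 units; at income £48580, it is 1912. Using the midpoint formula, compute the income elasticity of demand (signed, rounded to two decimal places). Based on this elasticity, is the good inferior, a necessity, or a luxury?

%ΔQ = (1912 − 2005)/[( 2005 + 1912)/2] = -93/1958.5 = -0.047485…
%ΔIncome = (48580 − 38940)/[( 38940 + 48580)/2] = 9640/43760 = 0.220292…
E_income = (-93/1958.5) / (9640/43760) = -0.2155…
E_income < 0 ⇒ inferior good.

-0.22; inferior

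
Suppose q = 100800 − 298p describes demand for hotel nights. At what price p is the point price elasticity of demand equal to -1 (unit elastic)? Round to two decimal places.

169.13

Ed = −298p/(100800 − 298p). Set this equal to -1:
298p = 1·(100800 − 298p) ⇒ 298p(1 + 1) = 1·100800
p = 1·100800 / (298·2) = 169.1275…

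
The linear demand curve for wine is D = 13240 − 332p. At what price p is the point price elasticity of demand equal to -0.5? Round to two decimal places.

13.29

Ed = −332p/(13240 − 332p). Set this equal to -0.5:
332p = 0.5·(13240 − 332p) ⇒ 332p(1 + 0.5) = 0.5·13240
p = 0.5·13240 / (332·1.5) = 13.2931…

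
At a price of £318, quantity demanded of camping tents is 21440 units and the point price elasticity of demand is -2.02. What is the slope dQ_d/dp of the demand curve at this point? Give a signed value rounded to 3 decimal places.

Ed = (dQ_d/dp)·(p/Q_d) ⇒ dQ_d/dp = Ed·Q_d/p = (-2.02)·21440/318 = -136.19119…

-136.191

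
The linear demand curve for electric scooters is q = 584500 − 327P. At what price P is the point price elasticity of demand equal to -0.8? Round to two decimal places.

Ed = −327P/(584500 − 327P). Set this equal to -0.8:
327P = 0.8·(584500 − 327P) ⇒ 327P(1 + 0.8) = 0.8·584500
P = 0.8·584500 / (327·1.8) = 794.4274…

794.43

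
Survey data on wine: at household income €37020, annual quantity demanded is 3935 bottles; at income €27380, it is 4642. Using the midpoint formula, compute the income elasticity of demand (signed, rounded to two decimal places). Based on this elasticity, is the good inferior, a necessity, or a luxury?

-0.55; inferior

%ΔQ = (4642 − 3935)/[( 3935 + 4642)/2] = 707/4288.5 = 0.164859…
%ΔIncome = (27380 − 37020)/[( 37020 + 27380)/2] = -9640/32200 = -0.299378…
E_income = (707/4288.5) / (-9640/32200) = -0.5506…
E_income < 0 ⇒ inferior good.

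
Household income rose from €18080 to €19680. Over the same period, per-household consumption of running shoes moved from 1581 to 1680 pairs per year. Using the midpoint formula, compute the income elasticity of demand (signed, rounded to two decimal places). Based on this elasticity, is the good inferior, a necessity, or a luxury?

0.72; necessity

%ΔQ = (1680 − 1581)/[( 1581 + 1680)/2] = 99/1630.5 = 0.060717…
%ΔIncome = (19680 − 18080)/[( 18080 + 19680)/2] = 1600/18880 = 0.084745…
E_income = (99/1630.5) / (1600/18880) = 0.7164…
0 < E_income < 1 ⇒ normal good, necessity.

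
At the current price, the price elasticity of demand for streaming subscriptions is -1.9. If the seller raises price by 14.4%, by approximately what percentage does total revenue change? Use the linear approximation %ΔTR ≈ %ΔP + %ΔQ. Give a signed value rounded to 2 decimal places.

-12.96%

%ΔQ ≈ Ed × %ΔP = (-1.9) × (+14.4%) = -27.3600%
%ΔTR ≈ %ΔP + %ΔQ = (+14.4%) + (-27.3600%) = -12.9600%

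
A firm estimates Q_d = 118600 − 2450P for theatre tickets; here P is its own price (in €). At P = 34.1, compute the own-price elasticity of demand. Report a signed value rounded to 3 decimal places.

At the given values, Q_d = 118600 − 2450(34.1) = 35055.
∂Q_d/∂P = −2450.
E = (-2450) × (34.1/35055) = -2.38325…

-2.383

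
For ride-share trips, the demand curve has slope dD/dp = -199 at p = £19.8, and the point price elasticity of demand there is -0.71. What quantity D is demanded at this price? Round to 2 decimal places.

5549.58

Ed = (dD/dp)·(p/D) ⇒ D = (dD/dp)·p/Ed = (-199)·19.8/(-0.71) = 5549.5774…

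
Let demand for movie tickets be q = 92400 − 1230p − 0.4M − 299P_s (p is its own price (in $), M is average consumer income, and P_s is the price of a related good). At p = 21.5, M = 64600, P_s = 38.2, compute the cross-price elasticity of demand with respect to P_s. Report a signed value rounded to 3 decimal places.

-0.398

At the given values, q = 92400 − 1230(21.5) − 0.4(64600) − 299(38.2) = 28693.2.
∂q/∂P_s = -299.
E = (-299) × (38.2/28693.2) = -0.39806…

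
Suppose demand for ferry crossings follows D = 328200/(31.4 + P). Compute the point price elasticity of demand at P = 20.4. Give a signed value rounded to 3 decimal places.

dD/dP = −328200/(31.4 + P)² = -122.315. At P = 20.4, D = 6335.91.
Ed = (dD/dP)·(P/D) = (-122.315) × (20.4/6335.91) = -0.39382…

-0.394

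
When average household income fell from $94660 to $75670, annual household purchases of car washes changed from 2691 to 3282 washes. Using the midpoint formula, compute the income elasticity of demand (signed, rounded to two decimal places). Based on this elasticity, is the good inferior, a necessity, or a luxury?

%ΔQ = (3282 − 2691)/[( 2691 + 3282)/2] = 591/2986.5 = 0.197890…
%ΔIncome = (75670 − 94660)/[( 94660 + 75670)/2] = -18990/85165 = -0.222978…
E_income = (591/2986.5) / (-18990/85165) = -0.8874…
E_income < 0 ⇒ inferior good.

-0.89; inferior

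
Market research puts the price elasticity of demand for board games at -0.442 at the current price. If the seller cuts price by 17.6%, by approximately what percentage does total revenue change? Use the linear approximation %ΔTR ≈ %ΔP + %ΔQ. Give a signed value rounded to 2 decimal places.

%ΔQ ≈ Ed × %ΔP = (-0.442) × (-17.6%) = +7.7792%
%ΔTR ≈ %ΔP + %ΔQ = (-17.6%) + (+7.7792%) = -9.8208%

-9.82%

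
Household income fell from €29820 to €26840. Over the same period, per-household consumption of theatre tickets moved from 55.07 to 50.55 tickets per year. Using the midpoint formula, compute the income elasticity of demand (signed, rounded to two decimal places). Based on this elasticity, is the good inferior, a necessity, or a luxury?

0.81; necessity

%ΔQ = (50.55 − 55.07)/[( 55.07 + 50.55)/2] = -4.52/52.81 = -0.085589…
%ΔIncome = (26840 − 29820)/[( 29820 + 26840)/2] = -2980/28330 = -0.105188…
E_income = (-4.52/52.81) / (-2980/28330) = 0.8136…
0 < E_income < 1 ⇒ normal good, necessity.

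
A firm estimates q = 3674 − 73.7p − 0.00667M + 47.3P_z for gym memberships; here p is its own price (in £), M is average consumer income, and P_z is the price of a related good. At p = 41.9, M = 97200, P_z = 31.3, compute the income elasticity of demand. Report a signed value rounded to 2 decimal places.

At the given values, q = 3674 − 73.7(41.9) − 0.00667(97200) + 47.3(31.3) = 1418.136.
∂q/∂M = -0.00667.
E = (-0.00667) × (97200/1418.136) = -0.4571…

-0.46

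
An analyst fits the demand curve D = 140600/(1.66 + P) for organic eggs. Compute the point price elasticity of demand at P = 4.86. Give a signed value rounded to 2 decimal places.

dD/dP = −140600/(1.66 + P)² = -3307.43. At P = 4.86, D = 21564.4.
Ed = (dD/dP)·(P/D) = (-3307.43) × (4.86/21564.4) = -0.7453…

-0.75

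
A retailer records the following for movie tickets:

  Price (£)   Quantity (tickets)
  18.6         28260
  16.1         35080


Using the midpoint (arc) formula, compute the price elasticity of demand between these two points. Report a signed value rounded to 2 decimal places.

%ΔQ = (35080 − 28260) / [(28260 + 35080)/2] = 6820/31670 = 0.215345…
%ΔP = (16.1 − 18.6) / [(18.6 + 16.1)/2] = -2.5/17.35 = -0.144092…
Arc Ed = %ΔQ / %ΔP = (6820/31670) / (-2.5/17.35) = -1.4944…

-1.49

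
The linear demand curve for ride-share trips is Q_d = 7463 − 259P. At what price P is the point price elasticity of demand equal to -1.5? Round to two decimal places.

Ed = −259P/(7463 − 259P). Set this equal to -1.5:
259P = 1.5·(7463 − 259P) ⇒ 259P(1 + 1.5) = 1.5·7463
P = 1.5·7463 / (259·2.5) = 17.2888…

17.29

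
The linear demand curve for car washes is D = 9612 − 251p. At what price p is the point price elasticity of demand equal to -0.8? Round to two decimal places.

17.02

Ed = −251p/(9612 − 251p). Set this equal to -0.8:
251p = 0.8·(9612 − 251p) ⇒ 251p(1 + 0.8) = 0.8·9612
p = 0.8·9612 / (251·1.8) = 17.0199…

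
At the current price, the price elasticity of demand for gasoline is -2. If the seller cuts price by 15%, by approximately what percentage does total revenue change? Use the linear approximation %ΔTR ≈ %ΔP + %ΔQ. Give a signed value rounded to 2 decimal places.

%ΔQ ≈ Ed × %ΔP = (-2) × (-15%) = +30.0000%
%ΔTR ≈ %ΔP + %ΔQ = (-15%) + (+30.0000%) = +15.0000%

+15.00%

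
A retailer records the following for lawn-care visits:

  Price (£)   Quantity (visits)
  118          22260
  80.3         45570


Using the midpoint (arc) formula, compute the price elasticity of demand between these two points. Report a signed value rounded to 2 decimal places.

%ΔQ = (45570 − 22260) / [(22260 + 45570)/2] = 23310/33915 = 0.687306…
%ΔP = (80.3 − 118) / [(118 + 80.3)/2] = -37.7/99.15 = -0.380231…
Arc Ed = %ΔQ / %ΔP = (23310/33915) / (-37.7/99.15) = -1.8075…

-1.81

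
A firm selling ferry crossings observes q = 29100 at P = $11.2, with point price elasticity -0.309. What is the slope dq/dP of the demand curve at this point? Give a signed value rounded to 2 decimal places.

-802.85

Ed = (dq/dP)·(P/q) ⇒ dq/dP = Ed·q/P = (-0.309)·29100/11.2 = -802.8482…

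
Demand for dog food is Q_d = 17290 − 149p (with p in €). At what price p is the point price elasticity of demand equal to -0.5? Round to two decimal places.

38.68

Ed = −149p/(17290 − 149p). Set this equal to -0.5:
149p = 0.5·(17290 − 149p) ⇒ 149p(1 + 0.5) = 0.5·17290
p = 0.5·17290 / (149·1.5) = 38.6800…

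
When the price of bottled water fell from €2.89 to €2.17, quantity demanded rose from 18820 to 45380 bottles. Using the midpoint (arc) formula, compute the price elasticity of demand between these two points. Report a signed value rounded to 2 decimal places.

-2.91

%ΔQ = (45380 − 18820) / [(18820 + 45380)/2] = 26560/32100 = 0.827414…
%ΔP = (2.17 − 2.89) / [(2.89 + 2.17)/2] = -0.72/2.53 = -0.284584…
Arc Ed = %ΔQ / %ΔP = (26560/32100) / (-0.72/2.53) = -2.9074…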